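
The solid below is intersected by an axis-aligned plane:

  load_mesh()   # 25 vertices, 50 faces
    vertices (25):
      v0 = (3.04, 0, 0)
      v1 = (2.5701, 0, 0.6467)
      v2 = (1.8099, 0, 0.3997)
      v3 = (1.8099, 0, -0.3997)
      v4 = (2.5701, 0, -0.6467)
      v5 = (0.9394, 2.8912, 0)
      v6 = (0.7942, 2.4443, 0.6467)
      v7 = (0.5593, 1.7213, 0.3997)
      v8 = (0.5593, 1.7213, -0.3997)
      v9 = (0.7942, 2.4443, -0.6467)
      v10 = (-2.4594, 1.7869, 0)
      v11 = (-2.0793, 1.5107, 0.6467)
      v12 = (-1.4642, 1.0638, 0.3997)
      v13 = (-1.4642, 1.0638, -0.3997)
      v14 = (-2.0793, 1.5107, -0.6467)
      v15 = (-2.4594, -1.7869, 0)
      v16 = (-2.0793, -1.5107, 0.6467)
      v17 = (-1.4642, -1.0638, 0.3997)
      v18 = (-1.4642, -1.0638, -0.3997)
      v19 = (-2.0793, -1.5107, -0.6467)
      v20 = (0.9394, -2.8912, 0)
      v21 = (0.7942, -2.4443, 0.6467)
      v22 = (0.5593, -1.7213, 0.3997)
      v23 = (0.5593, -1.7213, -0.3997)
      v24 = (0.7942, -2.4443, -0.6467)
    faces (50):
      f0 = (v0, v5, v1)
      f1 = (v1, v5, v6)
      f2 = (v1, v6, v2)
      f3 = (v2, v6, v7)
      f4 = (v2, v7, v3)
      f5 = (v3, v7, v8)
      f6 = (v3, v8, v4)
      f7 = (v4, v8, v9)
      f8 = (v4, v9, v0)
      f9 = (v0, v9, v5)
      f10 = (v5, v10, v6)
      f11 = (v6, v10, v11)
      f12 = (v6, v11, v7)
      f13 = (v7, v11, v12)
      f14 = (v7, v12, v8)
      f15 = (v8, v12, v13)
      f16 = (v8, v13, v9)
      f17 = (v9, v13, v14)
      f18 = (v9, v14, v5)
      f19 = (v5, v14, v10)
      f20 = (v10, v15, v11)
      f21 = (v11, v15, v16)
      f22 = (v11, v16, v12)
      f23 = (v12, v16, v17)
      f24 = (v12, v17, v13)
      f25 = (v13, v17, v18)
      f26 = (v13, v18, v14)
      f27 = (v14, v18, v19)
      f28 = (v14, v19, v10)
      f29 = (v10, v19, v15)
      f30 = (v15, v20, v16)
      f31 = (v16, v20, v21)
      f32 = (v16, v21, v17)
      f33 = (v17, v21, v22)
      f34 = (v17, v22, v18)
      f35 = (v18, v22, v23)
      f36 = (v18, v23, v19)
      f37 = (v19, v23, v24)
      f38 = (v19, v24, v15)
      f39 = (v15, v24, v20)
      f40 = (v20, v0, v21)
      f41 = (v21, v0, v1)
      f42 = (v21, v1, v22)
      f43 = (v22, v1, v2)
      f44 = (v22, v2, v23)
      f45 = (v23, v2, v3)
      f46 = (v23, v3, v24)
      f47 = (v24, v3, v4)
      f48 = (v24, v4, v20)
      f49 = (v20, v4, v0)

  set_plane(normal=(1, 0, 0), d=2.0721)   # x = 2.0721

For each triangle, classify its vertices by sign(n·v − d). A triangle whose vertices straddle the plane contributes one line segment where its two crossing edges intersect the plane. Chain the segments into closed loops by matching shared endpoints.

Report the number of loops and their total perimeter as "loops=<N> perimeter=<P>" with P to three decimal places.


loops=1 perimeter=6.476

Straddling triangles (14 of 50):
  (v0,v5,v1) [+-+] → (2.0721, 1.33219, 0)–(2.0721, 0.882945, 0.449204)  len=0.6353
  (v1,v5,v6) [+--] → (2.0721, 0.882945, 0.449204)–(2.0721, 0.685434, 0.6467)  len=0.2793
  (v1,v6,v2) [+--] → (2.0721, 0.685434, 0.6467)–(2.0721, 0, 0.484893)  len=0.7043
  (v3,v8,v4) [--+] → (2.0721, 0.426302, -0.585527)–(2.0721, 0, -0.484893)  len=0.4380
  (v4,v8,v9) [+--] → (2.0721, 0.426302, -0.585527)–(2.0721, 0.685434, -0.6467)  len=0.2663
  (v4,v9,v0) [+-+] → (2.0721, 0.685434, -0.6467)–(2.0721, 1.05345, -0.278716)  len=0.5204
  (v0,v9,v5) [+--] → (2.0721, 1.05345, -0.278716)–(2.0721, 1.33219, 0)  len=0.3942
  (v20,v0,v21) [-+-] → (2.0721, -1.33219, 0)–(2.0721, -1.05345, 0.278716)  len=0.3942
  (v21,v0,v1) [-++] → (2.0721, -1.05345, 0.278716)–(2.0721, -0.685434, 0.6467)  len=0.5204
  (v21,v1,v22) [-+-] → (2.0721, -0.685434, 0.6467)–(2.0721, -0.426302, 0.585527)  len=0.2663
  (v22,v1,v2) [-+-] → (2.0721, -0.426302, 0.585527)–(2.0721, 0, 0.484893)  len=0.4380
  (v24,v3,v4) [--+] → (2.0721, 0, -0.484893)–(2.0721, -0.685434, -0.6467)  len=0.7043
  (v24,v4,v20) [-+-] → (2.0721, -0.685434, -0.6467)–(2.0721, -0.882945, -0.449204)  len=0.2793
  (v20,v4,v0) [-++] → (2.0721, -0.882945, -0.449204)–(2.0721, -1.33219, 0)  len=0.6353

Chained into 1 loop(s):
  loop 1: 14 segments, perimeter = 6.4755
Total perimeter = 6.476


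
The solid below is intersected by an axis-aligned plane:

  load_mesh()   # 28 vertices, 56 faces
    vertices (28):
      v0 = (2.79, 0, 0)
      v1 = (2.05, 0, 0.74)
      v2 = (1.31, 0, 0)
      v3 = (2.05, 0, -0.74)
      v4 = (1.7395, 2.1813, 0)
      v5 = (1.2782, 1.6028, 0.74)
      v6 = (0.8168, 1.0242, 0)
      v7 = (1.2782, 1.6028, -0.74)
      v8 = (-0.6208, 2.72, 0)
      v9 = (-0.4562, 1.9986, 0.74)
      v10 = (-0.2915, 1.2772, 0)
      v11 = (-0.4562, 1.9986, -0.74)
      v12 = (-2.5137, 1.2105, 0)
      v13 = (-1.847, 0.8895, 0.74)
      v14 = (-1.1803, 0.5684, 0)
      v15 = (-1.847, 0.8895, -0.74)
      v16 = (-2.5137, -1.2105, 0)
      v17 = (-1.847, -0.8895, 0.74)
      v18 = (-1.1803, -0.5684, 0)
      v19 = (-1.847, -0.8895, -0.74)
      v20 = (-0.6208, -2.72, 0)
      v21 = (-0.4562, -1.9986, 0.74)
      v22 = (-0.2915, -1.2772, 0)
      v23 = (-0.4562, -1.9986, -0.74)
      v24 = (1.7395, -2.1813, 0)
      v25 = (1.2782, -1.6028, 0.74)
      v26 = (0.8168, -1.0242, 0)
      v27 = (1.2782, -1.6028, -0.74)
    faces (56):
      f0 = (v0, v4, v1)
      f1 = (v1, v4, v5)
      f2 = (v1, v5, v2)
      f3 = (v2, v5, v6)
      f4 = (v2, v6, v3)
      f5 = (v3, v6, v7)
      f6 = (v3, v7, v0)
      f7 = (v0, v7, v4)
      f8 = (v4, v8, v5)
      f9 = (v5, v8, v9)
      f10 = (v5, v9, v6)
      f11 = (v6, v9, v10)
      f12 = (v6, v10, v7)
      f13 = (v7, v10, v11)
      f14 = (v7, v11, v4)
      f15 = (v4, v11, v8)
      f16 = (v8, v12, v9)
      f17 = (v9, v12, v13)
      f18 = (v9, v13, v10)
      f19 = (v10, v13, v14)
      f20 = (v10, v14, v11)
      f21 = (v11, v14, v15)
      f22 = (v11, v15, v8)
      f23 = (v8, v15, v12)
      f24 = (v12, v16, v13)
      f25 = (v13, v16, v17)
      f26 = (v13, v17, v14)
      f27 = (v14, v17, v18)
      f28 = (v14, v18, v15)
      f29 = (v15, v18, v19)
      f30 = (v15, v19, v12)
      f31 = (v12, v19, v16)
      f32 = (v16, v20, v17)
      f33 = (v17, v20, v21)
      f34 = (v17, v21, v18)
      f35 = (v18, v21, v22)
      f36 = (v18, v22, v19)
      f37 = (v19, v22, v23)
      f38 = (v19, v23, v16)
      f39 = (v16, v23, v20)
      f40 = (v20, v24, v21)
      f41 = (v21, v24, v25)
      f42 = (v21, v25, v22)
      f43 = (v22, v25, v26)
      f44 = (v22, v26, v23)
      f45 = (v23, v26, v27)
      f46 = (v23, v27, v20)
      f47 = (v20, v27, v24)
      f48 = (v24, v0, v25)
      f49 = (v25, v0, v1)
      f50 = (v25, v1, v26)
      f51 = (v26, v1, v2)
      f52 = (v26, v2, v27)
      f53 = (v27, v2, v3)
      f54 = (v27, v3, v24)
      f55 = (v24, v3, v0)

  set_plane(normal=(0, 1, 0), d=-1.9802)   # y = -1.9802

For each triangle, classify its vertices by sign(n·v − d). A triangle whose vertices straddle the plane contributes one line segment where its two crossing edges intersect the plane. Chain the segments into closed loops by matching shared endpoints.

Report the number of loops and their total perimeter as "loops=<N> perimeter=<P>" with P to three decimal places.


Straddling triangles (16 of 56):
  (v16,v20,v17) [+-+] → (-1.5485, -1.9802, 0)–(-1.11637, -1.9802, 0.299072)  len=0.5255
  (v17,v20,v21) [+--] → (-1.11637, -1.9802, 0.299072)–(-0.479273, -1.9802, 0.74)  len=0.7748
  (v17,v21,v18) [+-+] → (-0.479273, -1.9802, 0.74)–(-0.465516, -1.9802, 0.73048)  len=0.0167
  (v18,v21,v22) [+-+] → (-0.465516, -1.9802, 0.73048)–(-0.451999, -1.9802, 0.721126)  len=0.0164
  (v19,v22,v23) [++-] → (-0.451999, -1.9802, -0.721126)–(-0.479273, -1.9802, -0.74)  len=0.0332
  (v19,v23,v16) [+-+] → (-0.479273, -1.9802, -0.74)–(-0.504237, -1.9802, -0.722723)  len=0.0304
  (v16,v23,v20) [+--] → (-0.504237, -1.9802, -0.722723)–(-1.5485, -1.9802, 0)  len=1.2700
  (v21,v24,v25) [--+] → (1.57914, -1.9802, 0.257241)–(-0.375571, -1.9802, 0.74)  len=2.0134
  (v21,v25,v22) [-++] → (-0.375571, -1.9802, 0.74)–(-0.451999, -1.9802, 0.721126)  len=0.0787
  (v22,v26,v23) [++-] → (-0.432161, -1.9802, -0.726026)–(-0.451999, -1.9802, -0.721126)  len=0.0204
  (v23,v26,v27) [-++] → (-0.432161, -1.9802, -0.726026)–(-0.375571, -1.9802, -0.74)  len=0.0583
  (v23,v27,v20) [-+-] → (-0.375571, -1.9802, -0.74)–(0.636701, -1.9802, -0.490021)  len=1.0427
  (v20,v27,v24) [-+-] → (0.636701, -1.9802, -0.490021)–(1.57914, -1.9802, -0.257241)  len=0.9708
  (v24,v0,v25) [-++] → (1.83635, -1.9802, 0)–(1.57914, -1.9802, 0.257241)  len=0.3638
  (v27,v3,v24) [++-] → (1.76813, -1.9802, -0.0682226)–(1.57914, -1.9802, -0.257241)  len=0.2673
  (v24,v3,v0) [-++] → (1.76813, -1.9802, -0.0682226)–(1.83635, -1.9802, 0)  len=0.0965

Chained into 1 loop(s):
  loop 1: 16 segments, perimeter = 7.5789
Total perimeter = 7.579

loops=1 perimeter=7.579


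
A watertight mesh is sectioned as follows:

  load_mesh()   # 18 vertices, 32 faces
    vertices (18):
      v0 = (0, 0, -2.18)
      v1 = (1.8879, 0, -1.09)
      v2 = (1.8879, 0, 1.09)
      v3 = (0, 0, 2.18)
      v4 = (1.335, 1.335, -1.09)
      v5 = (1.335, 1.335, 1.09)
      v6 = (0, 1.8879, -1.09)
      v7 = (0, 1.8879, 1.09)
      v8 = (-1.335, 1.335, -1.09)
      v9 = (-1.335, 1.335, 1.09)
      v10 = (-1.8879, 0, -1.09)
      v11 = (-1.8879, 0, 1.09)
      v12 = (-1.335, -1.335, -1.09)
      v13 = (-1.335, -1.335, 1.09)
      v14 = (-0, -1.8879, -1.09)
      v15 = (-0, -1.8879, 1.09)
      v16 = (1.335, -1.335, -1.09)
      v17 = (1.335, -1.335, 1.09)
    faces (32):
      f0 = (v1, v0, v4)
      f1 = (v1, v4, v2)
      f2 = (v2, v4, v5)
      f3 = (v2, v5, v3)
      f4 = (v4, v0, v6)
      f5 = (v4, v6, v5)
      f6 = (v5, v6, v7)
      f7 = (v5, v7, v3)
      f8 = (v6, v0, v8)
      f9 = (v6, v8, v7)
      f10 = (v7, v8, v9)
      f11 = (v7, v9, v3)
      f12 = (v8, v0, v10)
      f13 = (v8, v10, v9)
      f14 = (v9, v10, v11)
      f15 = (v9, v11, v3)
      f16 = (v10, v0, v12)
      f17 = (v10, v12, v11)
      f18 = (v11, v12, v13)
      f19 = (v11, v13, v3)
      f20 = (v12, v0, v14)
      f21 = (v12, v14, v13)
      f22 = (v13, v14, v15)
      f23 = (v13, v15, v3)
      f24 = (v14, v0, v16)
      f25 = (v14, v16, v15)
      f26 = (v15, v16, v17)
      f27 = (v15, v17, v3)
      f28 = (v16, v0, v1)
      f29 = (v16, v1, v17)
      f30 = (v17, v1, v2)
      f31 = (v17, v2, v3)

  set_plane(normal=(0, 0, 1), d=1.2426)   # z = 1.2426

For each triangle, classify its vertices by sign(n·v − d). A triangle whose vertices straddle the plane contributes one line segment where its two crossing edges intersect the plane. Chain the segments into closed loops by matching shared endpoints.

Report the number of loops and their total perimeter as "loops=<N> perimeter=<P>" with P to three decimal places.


loops=1 perimeter=9.941

Straddling triangles (8 of 32):
  (v2,v5,v3) [--+] → (1.1481, 1.1481, 1.2426)–(1.62359, 0, 1.2426)  len=1.2427
  (v5,v7,v3) [--+] → (0, 1.62359, 1.2426)–(1.1481, 1.1481, 1.2426)  len=1.2427
  (v7,v9,v3) [--+] → (-1.1481, 1.1481, 1.2426)–(0, 1.62359, 1.2426)  len=1.2427
  (v9,v11,v3) [--+] → (-1.62359, 0, 1.2426)–(-1.1481, 1.1481, 1.2426)  len=1.2427
  (v11,v13,v3) [--+] → (-1.1481, -1.1481, 1.2426)–(-1.62359, 0, 1.2426)  len=1.2427
  (v13,v15,v3) [--+] → (0, -1.62359, 1.2426)–(-1.1481, -1.1481, 1.2426)  len=1.2427
  (v15,v17,v3) [--+] → (1.1481, -1.1481, 1.2426)–(0, -1.62359, 1.2426)  len=1.2427
  (v17,v2,v3) [--+] → (1.62359, 0, 1.2426)–(1.1481, -1.1481, 1.2426)  len=1.2427

Chained into 1 loop(s):
  loop 1: 8 segments, perimeter = 9.9414
Total perimeter = 9.941


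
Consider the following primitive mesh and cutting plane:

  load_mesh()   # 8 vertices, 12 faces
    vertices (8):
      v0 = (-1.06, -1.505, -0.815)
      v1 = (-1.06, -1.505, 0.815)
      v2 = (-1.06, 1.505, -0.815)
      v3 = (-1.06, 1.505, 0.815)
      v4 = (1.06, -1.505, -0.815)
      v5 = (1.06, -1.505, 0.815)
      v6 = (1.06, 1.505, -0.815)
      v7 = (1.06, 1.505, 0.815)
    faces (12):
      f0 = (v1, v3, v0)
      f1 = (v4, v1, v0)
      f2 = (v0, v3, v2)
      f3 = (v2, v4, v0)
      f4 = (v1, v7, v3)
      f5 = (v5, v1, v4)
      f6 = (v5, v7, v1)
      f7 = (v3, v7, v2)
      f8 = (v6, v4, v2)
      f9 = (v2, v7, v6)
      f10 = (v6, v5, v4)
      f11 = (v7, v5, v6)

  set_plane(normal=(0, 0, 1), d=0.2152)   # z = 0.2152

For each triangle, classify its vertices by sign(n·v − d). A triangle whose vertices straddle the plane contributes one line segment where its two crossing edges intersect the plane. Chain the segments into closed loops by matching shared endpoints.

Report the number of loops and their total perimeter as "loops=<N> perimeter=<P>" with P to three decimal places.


Straddling triangles (8 of 12):
  (v1,v3,v0) [++-] → (-1.06, 0.397394, 0.2152)–(-1.06, -1.505, 0.2152)  len=1.9024
  (v4,v1,v0) [-+-] → (-0.279892, -1.505, 0.2152)–(-1.06, -1.505, 0.2152)  len=0.7801
  (v0,v3,v2) [-+-] → (-1.06, 0.397394, 0.2152)–(-1.06, 1.505, 0.2152)  len=1.1076
  (v5,v1,v4) [++-] → (-0.279892, -1.505, 0.2152)–(1.06, -1.505, 0.2152)  len=1.3399
  (v3,v7,v2) [++-] → (0.279892, 1.505, 0.2152)–(-1.06, 1.505, 0.2152)  len=1.3399
  (v2,v7,v6) [-+-] → (0.279892, 1.505, 0.2152)–(1.06, 1.505, 0.2152)  len=0.7801
  (v6,v5,v4) [-+-] → (1.06, -0.397394, 0.2152)–(1.06, -1.505, 0.2152)  len=1.1076
  (v7,v5,v6) [++-] → (1.06, -0.397394, 0.2152)–(1.06, 1.505, 0.2152)  len=1.9024

Chained into 1 loop(s):
  loop 1: 8 segments, perimeter = 10.2600
Total perimeter = 10.260

loops=1 perimeter=10.260


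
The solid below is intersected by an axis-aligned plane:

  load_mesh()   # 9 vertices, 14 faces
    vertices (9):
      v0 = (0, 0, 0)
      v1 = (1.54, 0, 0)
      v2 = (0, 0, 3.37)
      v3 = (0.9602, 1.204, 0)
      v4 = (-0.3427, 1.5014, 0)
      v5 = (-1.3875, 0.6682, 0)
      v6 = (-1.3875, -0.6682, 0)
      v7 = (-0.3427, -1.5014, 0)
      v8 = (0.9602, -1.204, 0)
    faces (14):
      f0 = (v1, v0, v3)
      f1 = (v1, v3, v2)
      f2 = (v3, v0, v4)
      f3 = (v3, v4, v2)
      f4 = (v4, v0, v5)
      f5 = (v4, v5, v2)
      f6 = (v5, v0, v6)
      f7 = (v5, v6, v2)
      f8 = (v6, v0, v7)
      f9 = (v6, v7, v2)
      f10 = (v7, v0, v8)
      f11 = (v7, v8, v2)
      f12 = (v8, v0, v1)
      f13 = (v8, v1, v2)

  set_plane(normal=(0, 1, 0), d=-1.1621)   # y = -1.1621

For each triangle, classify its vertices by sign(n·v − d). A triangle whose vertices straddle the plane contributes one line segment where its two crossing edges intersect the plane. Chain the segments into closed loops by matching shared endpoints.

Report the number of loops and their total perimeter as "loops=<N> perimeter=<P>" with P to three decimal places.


Straddling triangles (6 of 14):
  (v6,v0,v7) [++-] → (-0.265254, -1.1621, 0)–(-0.768169, -1.1621, 0)  len=0.5029
  (v6,v7,v2) [+-+] → (-0.768169, -1.1621, 0)–(-0.265254, -1.1621, 0.761583)  len=0.9127
  (v7,v0,v8) [-+-] → (-0.265254, -1.1621, 0)–(0.926784, -1.1621, 0)  len=1.1920
  (v7,v8,v2) [--+] → (0.926784, -1.1621, 0.117278)–(-0.265254, -1.1621, 0.761583)  len=1.3550
  (v8,v0,v1) [-++] → (0.926784, -1.1621, 0)–(0.980377, -1.1621, 0)  len=0.0536
  (v8,v1,v2) [-++] → (0.980377, -1.1621, 0)–(0.926784, -1.1621, 0.117278)  len=0.1289

Chained into 1 loop(s):
  loop 1: 6 segments, perimeter = 4.1452
Total perimeter = 4.145

loops=1 perimeter=4.145


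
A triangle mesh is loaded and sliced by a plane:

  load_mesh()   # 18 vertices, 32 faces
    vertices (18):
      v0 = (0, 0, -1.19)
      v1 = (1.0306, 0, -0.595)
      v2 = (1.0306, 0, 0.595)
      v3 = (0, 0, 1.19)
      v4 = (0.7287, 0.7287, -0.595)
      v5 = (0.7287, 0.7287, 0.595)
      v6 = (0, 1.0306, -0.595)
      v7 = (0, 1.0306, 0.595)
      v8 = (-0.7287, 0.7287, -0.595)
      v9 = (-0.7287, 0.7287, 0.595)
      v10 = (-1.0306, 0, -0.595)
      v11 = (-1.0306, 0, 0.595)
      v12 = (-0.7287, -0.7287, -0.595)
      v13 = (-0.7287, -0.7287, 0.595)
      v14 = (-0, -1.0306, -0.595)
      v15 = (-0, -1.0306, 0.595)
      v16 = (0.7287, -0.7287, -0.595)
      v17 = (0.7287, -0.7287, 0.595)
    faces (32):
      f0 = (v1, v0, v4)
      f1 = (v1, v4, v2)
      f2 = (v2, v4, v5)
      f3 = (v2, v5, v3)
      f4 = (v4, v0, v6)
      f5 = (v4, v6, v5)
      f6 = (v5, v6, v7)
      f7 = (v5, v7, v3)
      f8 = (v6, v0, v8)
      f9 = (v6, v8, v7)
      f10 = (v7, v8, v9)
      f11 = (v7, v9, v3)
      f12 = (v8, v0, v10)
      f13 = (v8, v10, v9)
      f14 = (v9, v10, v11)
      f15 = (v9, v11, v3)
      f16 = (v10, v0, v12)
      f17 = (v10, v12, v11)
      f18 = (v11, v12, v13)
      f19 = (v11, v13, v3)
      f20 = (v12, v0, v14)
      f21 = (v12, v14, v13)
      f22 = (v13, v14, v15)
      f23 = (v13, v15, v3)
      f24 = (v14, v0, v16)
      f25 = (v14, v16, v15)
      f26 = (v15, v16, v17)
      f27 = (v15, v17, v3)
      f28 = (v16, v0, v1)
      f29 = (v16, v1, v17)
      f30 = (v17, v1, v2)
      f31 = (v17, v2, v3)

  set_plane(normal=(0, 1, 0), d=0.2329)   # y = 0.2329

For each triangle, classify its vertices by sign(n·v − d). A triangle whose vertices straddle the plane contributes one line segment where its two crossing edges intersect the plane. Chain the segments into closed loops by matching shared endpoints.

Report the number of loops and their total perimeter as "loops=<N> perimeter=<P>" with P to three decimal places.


loops=1 perimeter=6.577

Straddling triangles (12 of 32):
  (v1,v0,v4) [--+] → (0.2329, 0.2329, -0.999832)–(0.93411, 0.2329, -0.595)  len=0.8097
  (v1,v4,v2) [-+-] → (0.93411, 0.2329, -0.595)–(0.93411, 0.2329, 0.214664)  len=0.8097
  (v2,v4,v5) [-++] → (0.93411, 0.2329, 0.214664)–(0.93411, 0.2329, 0.595)  len=0.3803
  (v2,v5,v3) [-+-] → (0.93411, 0.2329, 0.595)–(0.2329, 0.2329, 0.999832)  len=0.8097
  (v4,v0,v6) [+-+] → (0.2329, 0.2329, -0.999832)–(0, 0.2329, -1.05554)  len=0.2395
  (v5,v7,v3) [++-] → (0, 0.2329, 1.05554)–(0.2329, 0.2329, 0.999832)  len=0.2395
  (v6,v0,v8) [+-+] → (0, 0.2329, -1.05554)–(-0.2329, 0.2329, -0.999832)  len=0.2395
  (v7,v9,v3) [++-] → (-0.2329, 0.2329, 0.999832)–(0, 0.2329, 1.05554)  len=0.2395
  (v8,v0,v10) [+--] → (-0.2329, 0.2329, -0.999832)–(-0.93411, 0.2329, -0.595)  len=0.8097
  (v8,v10,v9) [+-+] → (-0.93411, 0.2329, -0.595)–(-0.93411, 0.2329, -0.214664)  len=0.3803
  (v9,v10,v11) [+--] → (-0.93411, 0.2329, -0.214664)–(-0.93411, 0.2329, 0.595)  len=0.8097
  (v9,v11,v3) [+--] → (-0.93411, 0.2329, 0.595)–(-0.2329, 0.2329, 0.999832)  len=0.8097

Chained into 1 loop(s):
  loop 1: 12 segments, perimeter = 6.5766
Total perimeter = 6.577


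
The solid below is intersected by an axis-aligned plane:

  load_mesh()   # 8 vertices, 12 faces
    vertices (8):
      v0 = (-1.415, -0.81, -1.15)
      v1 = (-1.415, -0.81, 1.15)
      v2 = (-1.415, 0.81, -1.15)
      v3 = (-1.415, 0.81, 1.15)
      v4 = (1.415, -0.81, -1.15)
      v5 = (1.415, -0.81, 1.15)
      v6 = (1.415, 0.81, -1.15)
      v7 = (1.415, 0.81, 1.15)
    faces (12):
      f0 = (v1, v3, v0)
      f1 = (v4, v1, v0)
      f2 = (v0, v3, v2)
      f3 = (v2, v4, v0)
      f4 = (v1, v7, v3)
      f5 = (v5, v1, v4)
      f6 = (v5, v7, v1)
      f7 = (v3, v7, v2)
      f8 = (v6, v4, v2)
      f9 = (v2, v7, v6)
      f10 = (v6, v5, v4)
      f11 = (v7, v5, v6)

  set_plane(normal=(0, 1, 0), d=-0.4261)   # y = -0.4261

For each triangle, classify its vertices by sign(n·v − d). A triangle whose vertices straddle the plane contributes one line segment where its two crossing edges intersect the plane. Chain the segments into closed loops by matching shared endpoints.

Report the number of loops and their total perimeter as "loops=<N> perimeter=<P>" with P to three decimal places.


Straddling triangles (8 of 12):
  (v1,v3,v0) [-+-] → (-1.415, -0.4261, 1.15)–(-1.415, -0.4261, -0.604957)  len=1.7550
  (v0,v3,v2) [-++] → (-1.415, -0.4261, -0.604957)–(-1.415, -0.4261, -1.15)  len=0.5450
  (v2,v4,v0) [+--] → (0.74436, -0.4261, -1.15)–(-1.415, -0.4261, -1.15)  len=2.1594
  (v1,v7,v3) [-++] → (-0.74436, -0.4261, 1.15)–(-1.415, -0.4261, 1.15)  len=0.6706
  (v5,v7,v1) [-+-] → (1.415, -0.4261, 1.15)–(-0.74436, -0.4261, 1.15)  len=2.1594
  (v6,v4,v2) [+-+] → (1.415, -0.4261, -1.15)–(0.74436, -0.4261, -1.15)  len=0.6706
  (v6,v5,v4) [+--] → (1.415, -0.4261, 0.604957)–(1.415, -0.4261, -1.15)  len=1.7550
  (v7,v5,v6) [+-+] → (1.415, -0.4261, 1.15)–(1.415, -0.4261, 0.604957)  len=0.5450

Chained into 1 loop(s):
  loop 1: 8 segments, perimeter = 10.2600
Total perimeter = 10.260

loops=1 perimeter=10.260


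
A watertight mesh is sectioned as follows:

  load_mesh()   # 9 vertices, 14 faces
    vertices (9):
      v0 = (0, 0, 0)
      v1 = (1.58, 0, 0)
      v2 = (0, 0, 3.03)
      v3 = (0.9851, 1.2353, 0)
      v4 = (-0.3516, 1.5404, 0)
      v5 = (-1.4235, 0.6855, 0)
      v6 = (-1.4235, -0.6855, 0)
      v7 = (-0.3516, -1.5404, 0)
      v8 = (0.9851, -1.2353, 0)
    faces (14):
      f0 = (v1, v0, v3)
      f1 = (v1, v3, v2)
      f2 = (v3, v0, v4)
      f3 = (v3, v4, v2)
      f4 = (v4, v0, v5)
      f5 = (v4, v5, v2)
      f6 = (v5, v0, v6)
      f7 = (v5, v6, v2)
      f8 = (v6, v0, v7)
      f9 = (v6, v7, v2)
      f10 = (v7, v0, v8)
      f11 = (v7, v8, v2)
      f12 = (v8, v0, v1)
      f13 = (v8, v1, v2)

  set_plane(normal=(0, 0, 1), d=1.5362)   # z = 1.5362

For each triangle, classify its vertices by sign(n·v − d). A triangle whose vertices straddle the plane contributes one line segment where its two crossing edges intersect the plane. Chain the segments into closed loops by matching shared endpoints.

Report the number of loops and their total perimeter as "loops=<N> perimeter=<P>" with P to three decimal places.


Straddling triangles (7 of 14):
  (v1,v3,v2) [--+] → (0.485658, 0.609007, 1.5362)–(0.778945, 0, 1.5362)  len=0.6759
  (v3,v4,v2) [--+] → (-0.17334, 0.759422, 1.5362)–(0.485658, 0.609007, 1.5362)  len=0.6759
  (v4,v5,v2) [--+] → (-0.70179, 0.337954, 1.5362)–(-0.17334, 0.759422, 1.5362)  len=0.6759
  (v5,v6,v2) [--+] → (-0.70179, -0.337954, 1.5362)–(-0.70179, 0.337954, 1.5362)  len=0.6759
  (v6,v7,v2) [--+] → (-0.17334, -0.759422, 1.5362)–(-0.70179, -0.337954, 1.5362)  len=0.6759
  (v7,v8,v2) [--+] → (0.485658, -0.609007, 1.5362)–(-0.17334, -0.759422, 1.5362)  len=0.6759
  (v8,v1,v2) [--+] → (0.778945, 0, 1.5362)–(0.485658, -0.609007, 1.5362)  len=0.6759

Chained into 1 loop(s):
  loop 1: 7 segments, perimeter = 4.7316
Total perimeter = 4.732

loops=1 perimeter=4.732


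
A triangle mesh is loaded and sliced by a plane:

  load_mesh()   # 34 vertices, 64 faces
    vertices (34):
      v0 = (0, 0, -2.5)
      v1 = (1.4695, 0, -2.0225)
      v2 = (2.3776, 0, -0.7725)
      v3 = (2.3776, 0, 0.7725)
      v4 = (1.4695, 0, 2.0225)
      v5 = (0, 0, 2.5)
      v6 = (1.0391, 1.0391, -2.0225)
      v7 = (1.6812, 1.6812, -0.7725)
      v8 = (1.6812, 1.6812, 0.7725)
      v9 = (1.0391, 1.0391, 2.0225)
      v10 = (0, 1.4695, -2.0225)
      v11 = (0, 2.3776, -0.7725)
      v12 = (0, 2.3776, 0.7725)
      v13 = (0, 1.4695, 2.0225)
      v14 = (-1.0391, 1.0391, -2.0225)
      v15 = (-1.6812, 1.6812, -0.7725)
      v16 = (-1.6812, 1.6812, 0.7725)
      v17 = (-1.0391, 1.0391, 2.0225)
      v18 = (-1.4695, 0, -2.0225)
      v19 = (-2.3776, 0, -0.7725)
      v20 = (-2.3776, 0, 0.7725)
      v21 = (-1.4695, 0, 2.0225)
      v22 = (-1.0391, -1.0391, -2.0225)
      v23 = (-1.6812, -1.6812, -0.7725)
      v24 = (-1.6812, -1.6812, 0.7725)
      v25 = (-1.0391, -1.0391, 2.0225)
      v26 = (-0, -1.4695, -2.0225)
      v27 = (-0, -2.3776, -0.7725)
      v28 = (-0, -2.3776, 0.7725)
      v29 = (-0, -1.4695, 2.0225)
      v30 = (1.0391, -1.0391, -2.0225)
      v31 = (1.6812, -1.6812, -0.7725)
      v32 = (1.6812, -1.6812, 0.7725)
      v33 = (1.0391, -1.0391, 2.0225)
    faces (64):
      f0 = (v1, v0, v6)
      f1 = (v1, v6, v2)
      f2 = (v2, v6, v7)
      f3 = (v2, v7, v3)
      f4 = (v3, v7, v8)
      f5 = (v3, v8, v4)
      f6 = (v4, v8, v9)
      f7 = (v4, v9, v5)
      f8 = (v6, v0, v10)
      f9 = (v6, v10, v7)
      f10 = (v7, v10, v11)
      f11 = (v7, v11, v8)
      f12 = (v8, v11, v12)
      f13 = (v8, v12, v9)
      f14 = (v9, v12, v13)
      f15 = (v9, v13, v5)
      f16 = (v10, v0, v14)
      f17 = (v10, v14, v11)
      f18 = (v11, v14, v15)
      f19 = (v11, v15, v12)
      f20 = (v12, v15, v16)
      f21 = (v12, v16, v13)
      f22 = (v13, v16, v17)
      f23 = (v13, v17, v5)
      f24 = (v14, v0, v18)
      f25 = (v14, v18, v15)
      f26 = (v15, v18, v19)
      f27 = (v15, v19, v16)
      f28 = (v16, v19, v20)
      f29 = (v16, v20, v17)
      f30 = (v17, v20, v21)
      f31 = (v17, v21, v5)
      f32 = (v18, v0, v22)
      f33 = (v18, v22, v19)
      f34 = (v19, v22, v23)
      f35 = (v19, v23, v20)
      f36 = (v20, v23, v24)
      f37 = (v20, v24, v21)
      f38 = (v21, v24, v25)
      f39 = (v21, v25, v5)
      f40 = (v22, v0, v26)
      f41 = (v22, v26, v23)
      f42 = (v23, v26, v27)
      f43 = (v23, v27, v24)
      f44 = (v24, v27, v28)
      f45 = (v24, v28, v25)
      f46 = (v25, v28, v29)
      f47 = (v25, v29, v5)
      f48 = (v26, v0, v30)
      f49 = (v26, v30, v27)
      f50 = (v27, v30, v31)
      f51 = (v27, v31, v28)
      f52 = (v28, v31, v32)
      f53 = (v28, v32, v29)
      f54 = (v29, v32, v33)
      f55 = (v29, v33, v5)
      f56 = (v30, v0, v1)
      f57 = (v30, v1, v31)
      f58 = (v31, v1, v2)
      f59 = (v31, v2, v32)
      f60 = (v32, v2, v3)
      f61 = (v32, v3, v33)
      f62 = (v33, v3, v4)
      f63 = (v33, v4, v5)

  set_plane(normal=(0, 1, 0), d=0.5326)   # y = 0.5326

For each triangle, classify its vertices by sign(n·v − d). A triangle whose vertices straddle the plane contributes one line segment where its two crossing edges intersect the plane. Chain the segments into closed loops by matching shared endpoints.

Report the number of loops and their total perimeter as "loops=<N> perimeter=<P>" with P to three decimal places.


loops=1 perimeter=14.432

Straddling triangles (20 of 64):
  (v1,v0,v6) [--+] → (0.5326, 0.5326, -2.25525)–(1.24889, 0.5326, -2.0225)  len=0.7532
  (v1,v6,v2) [-+-] → (1.24889, 0.5326, -2.0225)–(1.69154, 0.5326, -1.4132)  len=0.7531
  (v2,v6,v7) [-++] → (1.69154, 0.5326, -1.4132)–(2.15698, 0.5326, -0.7725)  len=0.7919
  (v2,v7,v3) [-+-] → (2.15698, 0.5326, -0.7725)–(2.15698, 0.5326, 0.283048)  len=1.0555
  (v3,v7,v8) [-++] → (2.15698, 0.5326, 0.283048)–(2.15698, 0.5326, 0.7725)  len=0.4895
  (v3,v8,v4) [-+-] → (2.15698, 0.5326, 0.7725)–(1.53657, 0.5326, 1.6265)  len=1.0556
  (v4,v8,v9) [-++] → (1.53657, 0.5326, 1.6265)–(1.24889, 0.5326, 2.0225)  len=0.4895
  (v4,v9,v5) [-+-] → (1.24889, 0.5326, 2.0225)–(0.5326, 0.5326, 2.25525)  len=0.7532
  (v6,v0,v10) [+-+] → (0.5326, 0.5326, -2.25525)–(0, 0.5326, -2.32694)  len=0.5374
  (v9,v13,v5) [++-] → (0, 0.5326, 2.32694)–(0.5326, 0.5326, 2.25525)  len=0.5374
  (v10,v0,v14) [+-+] → (0, 0.5326, -2.32694)–(-0.5326, 0.5326, -2.25525)  len=0.5374
  (v13,v17,v5) [++-] → (-0.5326, 0.5326, 2.25525)–(0, 0.5326, 2.32694)  len=0.5374
  (v14,v0,v18) [+--] → (-0.5326, 0.5326, -2.25525)–(-1.24889, 0.5326, -2.0225)  len=0.7532
  (v14,v18,v15) [+-+] → (-1.24889, 0.5326, -2.0225)–(-1.53657, 0.5326, -1.6265)  len=0.4895
  (v15,v18,v19) [+--] → (-1.53657, 0.5326, -1.6265)–(-2.15698, 0.5326, -0.7725)  len=1.0556
  (v15,v19,v16) [+-+] → (-2.15698, 0.5326, -0.7725)–(-2.15698, 0.5326, -0.283048)  len=0.4895
  (v16,v19,v20) [+--] → (-2.15698, 0.5326, -0.283048)–(-2.15698, 0.5326, 0.7725)  len=1.0555
  (v16,v20,v17) [+-+] → (-2.15698, 0.5326, 0.7725)–(-1.69154, 0.5326, 1.4132)  len=0.7919
  (v17,v20,v21) [+--] → (-1.69154, 0.5326, 1.4132)–(-1.24889, 0.5326, 2.0225)  len=0.7531
  (v17,v21,v5) [+--] → (-1.24889, 0.5326, 2.0225)–(-0.5326, 0.5326, 2.25525)  len=0.7532

Chained into 1 loop(s):
  loop 1: 20 segments, perimeter = 14.4324
Total perimeter = 14.432


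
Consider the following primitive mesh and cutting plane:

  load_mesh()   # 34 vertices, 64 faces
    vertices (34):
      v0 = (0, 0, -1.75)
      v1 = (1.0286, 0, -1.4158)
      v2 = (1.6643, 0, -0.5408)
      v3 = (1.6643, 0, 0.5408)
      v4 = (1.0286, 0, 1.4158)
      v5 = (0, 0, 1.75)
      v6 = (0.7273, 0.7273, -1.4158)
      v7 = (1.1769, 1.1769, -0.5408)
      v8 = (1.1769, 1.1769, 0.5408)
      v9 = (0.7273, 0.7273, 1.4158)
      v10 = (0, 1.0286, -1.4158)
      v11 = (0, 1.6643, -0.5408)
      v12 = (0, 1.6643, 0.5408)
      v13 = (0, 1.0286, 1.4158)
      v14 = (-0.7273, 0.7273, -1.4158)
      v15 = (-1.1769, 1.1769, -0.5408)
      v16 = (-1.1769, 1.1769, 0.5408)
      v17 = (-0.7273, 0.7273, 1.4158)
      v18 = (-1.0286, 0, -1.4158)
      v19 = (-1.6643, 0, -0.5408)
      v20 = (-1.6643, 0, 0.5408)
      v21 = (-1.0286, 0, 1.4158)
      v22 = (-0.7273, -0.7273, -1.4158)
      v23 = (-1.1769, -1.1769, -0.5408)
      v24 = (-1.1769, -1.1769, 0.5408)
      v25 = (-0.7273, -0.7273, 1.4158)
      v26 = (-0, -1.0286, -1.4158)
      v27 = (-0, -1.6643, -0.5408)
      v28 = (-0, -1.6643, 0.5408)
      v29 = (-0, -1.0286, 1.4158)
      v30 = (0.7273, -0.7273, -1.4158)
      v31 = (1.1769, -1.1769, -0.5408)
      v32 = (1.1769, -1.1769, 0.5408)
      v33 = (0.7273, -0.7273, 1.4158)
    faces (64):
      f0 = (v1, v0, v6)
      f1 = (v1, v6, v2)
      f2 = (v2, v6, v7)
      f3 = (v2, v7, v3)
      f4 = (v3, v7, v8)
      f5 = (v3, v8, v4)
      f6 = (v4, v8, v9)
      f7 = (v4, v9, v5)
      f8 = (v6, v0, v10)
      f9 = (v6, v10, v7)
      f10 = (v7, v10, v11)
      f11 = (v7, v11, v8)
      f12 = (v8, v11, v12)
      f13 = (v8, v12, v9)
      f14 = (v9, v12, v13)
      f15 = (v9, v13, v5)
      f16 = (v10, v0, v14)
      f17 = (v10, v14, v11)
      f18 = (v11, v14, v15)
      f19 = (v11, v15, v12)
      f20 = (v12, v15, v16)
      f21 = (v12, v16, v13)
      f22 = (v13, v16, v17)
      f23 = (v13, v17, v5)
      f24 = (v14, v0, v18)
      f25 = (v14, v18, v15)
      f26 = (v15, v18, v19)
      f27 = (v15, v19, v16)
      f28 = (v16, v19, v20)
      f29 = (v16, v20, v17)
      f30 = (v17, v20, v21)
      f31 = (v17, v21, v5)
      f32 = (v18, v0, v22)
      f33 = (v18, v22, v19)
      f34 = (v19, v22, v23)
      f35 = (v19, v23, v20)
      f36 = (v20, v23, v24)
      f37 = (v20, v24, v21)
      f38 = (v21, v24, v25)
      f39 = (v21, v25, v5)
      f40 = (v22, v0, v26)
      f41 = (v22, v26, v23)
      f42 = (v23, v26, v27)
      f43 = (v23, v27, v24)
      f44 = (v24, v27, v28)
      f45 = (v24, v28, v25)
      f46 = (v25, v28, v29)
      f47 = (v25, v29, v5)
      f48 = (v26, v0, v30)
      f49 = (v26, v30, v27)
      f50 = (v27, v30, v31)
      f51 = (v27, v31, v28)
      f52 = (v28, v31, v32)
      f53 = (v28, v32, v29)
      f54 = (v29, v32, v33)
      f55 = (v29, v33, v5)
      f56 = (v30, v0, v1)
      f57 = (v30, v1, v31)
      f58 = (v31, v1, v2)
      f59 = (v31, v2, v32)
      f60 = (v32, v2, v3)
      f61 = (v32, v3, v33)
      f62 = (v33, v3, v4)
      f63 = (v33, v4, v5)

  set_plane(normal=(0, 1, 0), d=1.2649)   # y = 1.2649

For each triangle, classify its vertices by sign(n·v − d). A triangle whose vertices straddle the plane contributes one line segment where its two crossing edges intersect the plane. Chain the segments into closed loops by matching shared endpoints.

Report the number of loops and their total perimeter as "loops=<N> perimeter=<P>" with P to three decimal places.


loops=1 perimeter=6.604

Straddling triangles (10 of 64):
  (v7,v10,v11) [--+] → (0, 1.2649, -1.09055)–(0.964411, 1.2649, -0.5408)  len=1.1101
  (v7,v11,v8) [-+-] → (0.964411, 1.2649, -0.5408)–(0.964411, 1.2649, 0.345517)  len=0.8863
  (v8,v11,v12) [-++] → (0.964411, 1.2649, 0.345517)–(0.964411, 1.2649, 0.5408)  len=0.1953
  (v8,v12,v9) [-+-] → (0.964411, 1.2649, 0.5408)–(0.310015, 1.2649, 0.913772)  len=0.7532
  (v9,v12,v13) [-+-] → (0.310015, 1.2649, 0.913772)–(0, 1.2649, 1.09055)  len=0.3569
  (v10,v14,v11) [--+] → (-0.310015, 1.2649, -0.913772)–(0, 1.2649, -1.09055)  len=0.3569
  (v11,v14,v15) [+--] → (-0.310015, 1.2649, -0.913772)–(-0.964411, 1.2649, -0.5408)  len=0.7532
  (v11,v15,v12) [+-+] → (-0.964411, 1.2649, -0.5408)–(-0.964411, 1.2649, -0.345517)  len=0.1953
  (v12,v15,v16) [+--] → (-0.964411, 1.2649, -0.345517)–(-0.964411, 1.2649, 0.5408)  len=0.8863
  (v12,v16,v13) [+--] → (-0.964411, 1.2649, 0.5408)–(0, 1.2649, 1.09055)  len=1.1101

Chained into 1 loop(s):
  loop 1: 10 segments, perimeter = 6.6036
Total perimeter = 6.604


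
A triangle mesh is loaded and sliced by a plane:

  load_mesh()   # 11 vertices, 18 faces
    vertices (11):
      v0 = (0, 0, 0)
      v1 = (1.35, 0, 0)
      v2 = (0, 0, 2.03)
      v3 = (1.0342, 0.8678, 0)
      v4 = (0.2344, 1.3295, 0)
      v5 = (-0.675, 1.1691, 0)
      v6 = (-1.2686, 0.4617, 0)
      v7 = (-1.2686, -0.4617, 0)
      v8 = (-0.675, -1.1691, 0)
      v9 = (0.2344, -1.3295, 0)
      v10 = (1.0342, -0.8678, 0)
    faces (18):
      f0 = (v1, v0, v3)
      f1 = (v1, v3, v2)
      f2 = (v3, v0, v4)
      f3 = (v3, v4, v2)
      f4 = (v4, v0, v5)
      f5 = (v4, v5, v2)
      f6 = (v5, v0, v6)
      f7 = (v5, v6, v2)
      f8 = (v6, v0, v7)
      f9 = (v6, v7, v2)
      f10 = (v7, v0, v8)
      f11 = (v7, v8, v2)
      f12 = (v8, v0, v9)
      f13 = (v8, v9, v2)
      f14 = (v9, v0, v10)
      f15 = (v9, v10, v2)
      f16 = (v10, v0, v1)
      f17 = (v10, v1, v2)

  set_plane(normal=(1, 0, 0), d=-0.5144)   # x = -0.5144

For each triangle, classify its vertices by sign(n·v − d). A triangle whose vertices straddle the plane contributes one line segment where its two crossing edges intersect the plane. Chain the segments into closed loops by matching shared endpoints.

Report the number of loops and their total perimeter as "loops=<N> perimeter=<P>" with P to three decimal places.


Straddling triangles (10 of 18):
  (v4,v0,v5) [++-] → (-0.5144, 0.890941, 0)–(-0.5144, 1.19743, 0)  len=0.3065
  (v4,v5,v2) [+-+] → (-0.5144, 1.19743, 0)–(-0.5144, 0.890941, 0.48299)  len=0.5720
  (v5,v0,v6) [-+-] → (-0.5144, 0.890941, 0)–(-0.5144, 0.187213, 0)  len=0.7037
  (v5,v6,v2) [--+] → (-0.5144, 0.187213, 1.20686)–(-0.5144, 0.890941, 0.48299)  len=1.0096
  (v6,v0,v7) [-+-] → (-0.5144, 0.187213, 0)–(-0.5144, -0.187213, 0)  len=0.3744
  (v6,v7,v2) [--+] → (-0.5144, -0.187213, 1.20686)–(-0.5144, 0.187213, 1.20686)  len=0.3744
  (v7,v0,v8) [-+-] → (-0.5144, -0.187213, 0)–(-0.5144, -0.890941, 0)  len=0.7037
  (v7,v8,v2) [--+] → (-0.5144, -0.890941, 0.48299)–(-0.5144, -0.187213, 1.20686)  len=1.0096
  (v8,v0,v9) [-++] → (-0.5144, -0.890941, 0)–(-0.5144, -1.19743, 0)  len=0.3065
  (v8,v9,v2) [-++] → (-0.5144, -1.19743, 0)–(-0.5144, -0.890941, 0.48299)  len=0.5720

Chained into 1 loop(s):
  loop 1: 10 segments, perimeter = 5.9325
Total perimeter = 5.932

loops=1 perimeter=5.932


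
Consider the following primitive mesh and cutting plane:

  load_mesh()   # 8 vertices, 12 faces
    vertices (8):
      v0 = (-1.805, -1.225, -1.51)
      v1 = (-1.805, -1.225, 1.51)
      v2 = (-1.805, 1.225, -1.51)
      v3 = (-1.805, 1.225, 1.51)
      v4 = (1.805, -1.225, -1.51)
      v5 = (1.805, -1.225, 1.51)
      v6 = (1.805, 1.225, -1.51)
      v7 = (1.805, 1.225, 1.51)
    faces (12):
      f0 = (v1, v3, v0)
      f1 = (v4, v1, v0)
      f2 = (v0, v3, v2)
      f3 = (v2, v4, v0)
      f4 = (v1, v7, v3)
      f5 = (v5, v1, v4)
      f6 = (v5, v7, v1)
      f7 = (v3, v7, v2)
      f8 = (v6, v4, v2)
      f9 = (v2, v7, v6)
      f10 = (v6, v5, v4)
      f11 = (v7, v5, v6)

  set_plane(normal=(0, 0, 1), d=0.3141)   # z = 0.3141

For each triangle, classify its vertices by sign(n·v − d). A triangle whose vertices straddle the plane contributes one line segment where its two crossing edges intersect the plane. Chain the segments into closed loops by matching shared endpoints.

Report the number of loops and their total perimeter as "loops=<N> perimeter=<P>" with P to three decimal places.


loops=1 perimeter=12.120

Straddling triangles (8 of 12):
  (v1,v3,v0) [++-] → (-1.805, 0.254816, 0.3141)–(-1.805, -1.225, 0.3141)  len=1.4798
  (v4,v1,v0) [-+-] → (-0.375464, -1.225, 0.3141)–(-1.805, -1.225, 0.3141)  len=1.4295
  (v0,v3,v2) [-+-] → (-1.805, 0.254816, 0.3141)–(-1.805, 1.225, 0.3141)  len=0.9702
  (v5,v1,v4) [++-] → (-0.375464, -1.225, 0.3141)–(1.805, -1.225, 0.3141)  len=2.1805
  (v3,v7,v2) [++-] → (0.375464, 1.225, 0.3141)–(-1.805, 1.225, 0.3141)  len=2.1805
  (v2,v7,v6) [-+-] → (0.375464, 1.225, 0.3141)–(1.805, 1.225, 0.3141)  len=1.4295
  (v6,v5,v4) [-+-] → (1.805, -0.254816, 0.3141)–(1.805, -1.225, 0.3141)  len=0.9702
  (v7,v5,v6) [++-] → (1.805, -0.254816, 0.3141)–(1.805, 1.225, 0.3141)  len=1.4798

Chained into 1 loop(s):
  loop 1: 8 segments, perimeter = 12.1200
Total perimeter = 12.120


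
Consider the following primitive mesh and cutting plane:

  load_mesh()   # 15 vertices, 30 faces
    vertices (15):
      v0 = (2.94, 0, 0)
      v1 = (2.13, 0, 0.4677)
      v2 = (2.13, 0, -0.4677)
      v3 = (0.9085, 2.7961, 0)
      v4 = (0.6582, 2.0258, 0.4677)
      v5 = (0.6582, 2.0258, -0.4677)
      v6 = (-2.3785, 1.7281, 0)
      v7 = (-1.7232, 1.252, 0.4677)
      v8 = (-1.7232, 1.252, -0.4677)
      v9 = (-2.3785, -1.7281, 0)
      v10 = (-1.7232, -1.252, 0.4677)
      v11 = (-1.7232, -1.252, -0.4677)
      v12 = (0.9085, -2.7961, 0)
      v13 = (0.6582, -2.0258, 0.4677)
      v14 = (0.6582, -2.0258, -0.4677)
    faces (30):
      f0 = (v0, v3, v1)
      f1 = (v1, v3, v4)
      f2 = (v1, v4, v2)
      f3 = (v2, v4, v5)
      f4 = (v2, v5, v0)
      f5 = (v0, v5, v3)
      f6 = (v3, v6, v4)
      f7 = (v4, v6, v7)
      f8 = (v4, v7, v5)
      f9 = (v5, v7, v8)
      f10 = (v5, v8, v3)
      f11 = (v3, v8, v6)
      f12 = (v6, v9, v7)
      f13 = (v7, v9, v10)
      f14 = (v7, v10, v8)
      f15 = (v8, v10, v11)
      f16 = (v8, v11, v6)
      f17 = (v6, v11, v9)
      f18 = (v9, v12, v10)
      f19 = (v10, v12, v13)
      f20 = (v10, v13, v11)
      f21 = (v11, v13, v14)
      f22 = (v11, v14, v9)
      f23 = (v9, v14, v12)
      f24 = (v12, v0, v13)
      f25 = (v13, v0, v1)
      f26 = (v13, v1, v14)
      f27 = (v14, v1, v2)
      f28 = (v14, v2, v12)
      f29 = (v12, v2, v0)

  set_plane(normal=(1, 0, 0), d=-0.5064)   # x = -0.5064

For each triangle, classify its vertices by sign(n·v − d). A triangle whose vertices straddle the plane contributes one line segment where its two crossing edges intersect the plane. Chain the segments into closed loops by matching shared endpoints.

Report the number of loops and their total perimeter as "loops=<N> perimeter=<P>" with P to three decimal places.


Straddling triangles (12 of 30):
  (v3,v6,v4) [+-+] → (-0.5064, 2.33638, 0)–(-0.5064, 1.91163, 0.288333)  len=0.5134
  (v4,v6,v7) [+--] → (-0.5064, 1.91163, 0.288333)–(-0.5064, 1.64738, 0.4677)  len=0.3194
  (v4,v7,v5) [+-+] → (-0.5064, 1.64738, 0.4677)–(-0.5064, 1.64738, -0.0102519)  len=0.4780
  (v5,v7,v8) [+--] → (-0.5064, 1.64738, -0.0102519)–(-0.5064, 1.64738, -0.4677)  len=0.4574
  (v5,v8,v3) [+-+] → (-0.5064, 1.64738, -0.4677)–(-0.5064, 1.96593, -0.251453)  len=0.3850
  (v3,v8,v6) [+--] → (-0.5064, 1.96593, -0.251453)–(-0.5064, 2.33638, 0)  len=0.4477
  (v9,v12,v10) [-+-] → (-0.5064, -2.33638, 0)–(-0.5064, -1.96593, 0.251453)  len=0.4477
  (v10,v12,v13) [-++] → (-0.5064, -1.96593, 0.251453)–(-0.5064, -1.64738, 0.4677)  len=0.3850
  (v10,v13,v11) [-+-] → (-0.5064, -1.64738, 0.4677)–(-0.5064, -1.64738, 0.0102519)  len=0.4574
  (v11,v13,v14) [-++] → (-0.5064, -1.64738, 0.0102519)–(-0.5064, -1.64738, -0.4677)  len=0.4780
  (v11,v14,v9) [-+-] → (-0.5064, -1.64738, -0.4677)–(-0.5064, -1.91163, -0.288333)  len=0.3194
  (v9,v14,v12) [-++] → (-0.5064, -1.91163, -0.288333)–(-0.5064, -2.33638, 0)  len=0.5134

Chained into 2 loop(s):
  loop 1: 6 segments, perimeter = 2.6009
  loop 2: 6 segments, perimeter = 2.6009
Total perimeter = 5.202

loops=2 perimeter=5.202


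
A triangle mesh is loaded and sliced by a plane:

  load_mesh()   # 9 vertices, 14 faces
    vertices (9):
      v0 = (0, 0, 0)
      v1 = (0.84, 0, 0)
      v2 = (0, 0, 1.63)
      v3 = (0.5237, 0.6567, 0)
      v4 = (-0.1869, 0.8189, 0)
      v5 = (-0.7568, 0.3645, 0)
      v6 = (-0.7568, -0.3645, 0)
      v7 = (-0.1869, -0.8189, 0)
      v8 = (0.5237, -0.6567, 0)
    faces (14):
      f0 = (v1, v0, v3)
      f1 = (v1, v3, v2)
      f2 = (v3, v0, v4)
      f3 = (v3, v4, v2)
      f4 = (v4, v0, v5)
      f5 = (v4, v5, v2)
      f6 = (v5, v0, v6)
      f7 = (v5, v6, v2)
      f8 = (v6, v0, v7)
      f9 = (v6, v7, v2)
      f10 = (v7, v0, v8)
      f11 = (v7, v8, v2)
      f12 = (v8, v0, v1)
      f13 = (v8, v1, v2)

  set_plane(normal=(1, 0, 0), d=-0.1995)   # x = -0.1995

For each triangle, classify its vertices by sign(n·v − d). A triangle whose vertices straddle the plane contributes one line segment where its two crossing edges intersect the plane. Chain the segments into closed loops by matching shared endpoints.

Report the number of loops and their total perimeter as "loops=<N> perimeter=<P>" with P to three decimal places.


Straddling triangles (6 of 14):
  (v4,v0,v5) [++-] → (-0.1995, 0.0960858, 0)–(-0.1995, 0.808854, 0)  len=0.7128
  (v4,v5,v2) [+-+] → (-0.1995, 0.808854, 0)–(-0.1995, 0.0960858, 1.20032)  len=1.3960
  (v5,v0,v6) [-+-] → (-0.1995, 0.0960858, 0)–(-0.1995, -0.0960858, 0)  len=0.1922
  (v5,v6,v2) [--+] → (-0.1995, -0.0960858, 1.20032)–(-0.1995, 0.0960858, 1.20032)  len=0.1922
  (v6,v0,v7) [-++] → (-0.1995, -0.0960858, 0)–(-0.1995, -0.808854, 0)  len=0.7128
  (v6,v7,v2) [-++] → (-0.1995, -0.808854, 0)–(-0.1995, -0.0960858, 1.20032)  len=1.3960

Chained into 1 loop(s):
  loop 1: 6 segments, perimeter = 4.6019
Total perimeter = 4.602

loops=1 perimeter=4.602
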